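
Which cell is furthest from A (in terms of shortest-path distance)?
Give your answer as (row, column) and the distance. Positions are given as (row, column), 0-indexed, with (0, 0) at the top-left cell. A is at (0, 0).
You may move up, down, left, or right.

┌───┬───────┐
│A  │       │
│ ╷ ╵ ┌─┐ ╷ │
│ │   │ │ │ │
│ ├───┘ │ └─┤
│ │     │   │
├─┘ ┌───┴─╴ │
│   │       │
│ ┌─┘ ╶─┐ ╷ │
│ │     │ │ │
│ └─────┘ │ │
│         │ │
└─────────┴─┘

Computing BFS distances from A to all cells:
Furthest cell: (1, 3)
Distance: 24 steps

Path from A to the furthest cell:

┌───┬───────┐
│A ↓│↱ → ↓  │
│ ╷ ╵ ┌─┐ ╷ │
│ │↳ ↑│B│↓│ │
│ ├───┘ │ └─┤
│ │↱ → ↑│↳ ↓│
├─┘ ┌───┴─╴ │
│↱ ↑│    ↓ ↲│
│ ┌─┘ ╶─┐ ╷ │
│↑│     │↓│ │
│ └─────┘ │ │
│↑ ← ← ← ↲│ │
└─────────┴─┘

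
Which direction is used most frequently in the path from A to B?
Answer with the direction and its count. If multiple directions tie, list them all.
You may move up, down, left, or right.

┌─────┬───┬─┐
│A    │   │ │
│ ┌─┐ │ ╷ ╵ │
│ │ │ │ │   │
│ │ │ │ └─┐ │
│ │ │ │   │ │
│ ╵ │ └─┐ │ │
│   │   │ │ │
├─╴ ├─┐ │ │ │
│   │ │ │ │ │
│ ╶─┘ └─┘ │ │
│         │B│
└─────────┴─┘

Directions: down, down, down, right, down, left, down, right, right, right, right, up, up, up, left, up, up, right, down, right, down, down, down, down
Counts: {'down': 10, 'right': 7, 'left': 2, 'up': 5}
Most common: down (10 times)

Solution:

┌─────┬───┬─┐
│A    │↱ ↓│ │
│ ┌─┐ │ ╷ ╵ │
│↓│ │ │↑│↳ ↓│
│ │ │ │ └─┐ │
│↓│ │ │↑ ↰│↓│
│ ╵ │ └─┐ │ │
│↳ ↓│   │↑│↓│
├─╴ ├─┐ │ │ │
│↓ ↲│ │ │↑│↓│
│ ╶─┘ └─┘ │ │
│↳ → → → ↑│B│
└─────────┴─┘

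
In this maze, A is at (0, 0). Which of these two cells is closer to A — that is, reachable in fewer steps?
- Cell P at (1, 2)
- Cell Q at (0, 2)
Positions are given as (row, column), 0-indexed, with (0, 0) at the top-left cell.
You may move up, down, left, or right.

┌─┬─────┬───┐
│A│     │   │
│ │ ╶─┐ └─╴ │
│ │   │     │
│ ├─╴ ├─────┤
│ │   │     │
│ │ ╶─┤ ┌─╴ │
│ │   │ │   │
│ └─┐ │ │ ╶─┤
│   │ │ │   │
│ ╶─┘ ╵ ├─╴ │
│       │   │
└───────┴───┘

Shortest path A → P at (1, 2): 13 steps
Shortest path A → Q at (0, 2): 16 steps

P is closer (13 steps vs 16 steps).

Path to P:

┌─┬─────┬───┐
│A│     │   │
│ │ ╶─┐ └─╴ │
│↓│  P│     │
│ ├─╴ ├─────┤
│↓│↱ ↑│     │
│ │ ╶─┤ ┌─╴ │
│↓│↑ ↰│ │   │
│ └─┐ │ │ ╶─┤
│↓  │↑│ │   │
│ ╶─┘ ╵ ├─╴ │
│↳ → ↑  │   │
└───────┴───┘

Path to Q:

┌─┬─────┬───┐
│A│↱ Q  │   │
│ │ ╶─┐ └─╴ │
│↓│↑ ↰│     │
│ ├─╴ ├─────┤
│↓│↱ ↑│     │
│ │ ╶─┤ ┌─╴ │
│↓│↑ ↰│ │   │
│ └─┐ │ │ ╶─┤
│↓  │↑│ │   │
│ ╶─┘ ╵ ├─╴ │
│↳ → ↑  │   │
└───────┴───┘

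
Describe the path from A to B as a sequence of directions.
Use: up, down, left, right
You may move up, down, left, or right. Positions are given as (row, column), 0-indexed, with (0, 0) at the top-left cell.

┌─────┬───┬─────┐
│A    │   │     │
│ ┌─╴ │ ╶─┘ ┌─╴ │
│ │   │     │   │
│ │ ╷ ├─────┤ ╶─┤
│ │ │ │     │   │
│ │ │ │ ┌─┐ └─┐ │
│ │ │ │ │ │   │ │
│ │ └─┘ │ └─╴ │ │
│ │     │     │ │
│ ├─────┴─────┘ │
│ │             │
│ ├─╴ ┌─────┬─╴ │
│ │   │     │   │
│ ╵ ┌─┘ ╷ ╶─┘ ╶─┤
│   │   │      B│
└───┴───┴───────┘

Finding the path and converting it to directions:
Path through cells: (0,0) → (1,0) → (2,0) → (3,0) → (4,0) → (5,0) → (6,0) → (7,0) → (7,1) → (6,1) → (6,2) → (5,2) → (5,3) → (5,4) → (5,5) → (5,6) → (5,7) → (6,7) → (6,6) → (7,6) → (7,7)
Directions: down, down, down, down, down, down, down, right, up, right, up, right, right, right, right, right, down, left, down, right

Solution:

┌─────┬───┬─────┐
│A    │   │     │
│ ┌─╴ │ ╶─┘ ┌─╴ │
│↓│   │     │   │
│ │ ╷ ├─────┤ ╶─┤
│↓│ │ │     │   │
│ │ │ │ ┌─┐ └─┐ │
│↓│ │ │ │ │   │ │
│ │ └─┘ │ └─╴ │ │
│↓│     │     │ │
│ ├─────┴─────┘ │
│↓│  ↱ → → → → ↓│
│ ├─╴ ┌─────┬─╴ │
│↓│↱ ↑│     │↓ ↲│
│ ╵ ┌─┘ ╷ ╶─┘ ╶─┤
│↳ ↑│   │    ↳ B│
└───┴───┴───────┘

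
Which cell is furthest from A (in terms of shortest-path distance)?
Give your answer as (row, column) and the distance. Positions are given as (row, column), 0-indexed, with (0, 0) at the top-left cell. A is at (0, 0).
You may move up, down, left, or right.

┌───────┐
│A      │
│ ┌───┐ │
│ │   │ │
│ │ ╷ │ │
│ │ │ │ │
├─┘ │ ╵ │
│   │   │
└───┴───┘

Computing BFS distances from A to all cells:
Furthest cell: (3, 0)
Distance: 13 steps

Path from A to the furthest cell:

┌───────┐
│A → → ↓│
│ ┌───┐ │
│ │↓ ↰│↓│
│ │ ╷ │ │
│ │↓│↑│↓│
├─┘ │ ╵ │
│B ↲│↑ ↲│
└───┴───┘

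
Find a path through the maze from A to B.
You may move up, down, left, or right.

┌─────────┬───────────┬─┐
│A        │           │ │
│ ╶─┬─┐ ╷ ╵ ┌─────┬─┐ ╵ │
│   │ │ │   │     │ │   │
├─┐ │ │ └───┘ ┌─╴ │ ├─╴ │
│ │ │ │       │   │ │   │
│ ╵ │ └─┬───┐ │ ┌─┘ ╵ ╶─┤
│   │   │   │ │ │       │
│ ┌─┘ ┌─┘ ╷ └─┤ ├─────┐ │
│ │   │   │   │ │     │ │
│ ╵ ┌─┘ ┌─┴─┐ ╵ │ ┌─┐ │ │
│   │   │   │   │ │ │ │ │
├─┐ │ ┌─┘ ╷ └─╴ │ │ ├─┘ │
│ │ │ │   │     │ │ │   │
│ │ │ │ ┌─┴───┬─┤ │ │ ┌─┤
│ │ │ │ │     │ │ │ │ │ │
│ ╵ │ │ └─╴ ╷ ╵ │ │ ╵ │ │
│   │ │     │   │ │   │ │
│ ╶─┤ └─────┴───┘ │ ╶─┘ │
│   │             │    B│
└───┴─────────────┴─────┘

Finding the shortest path through the maze:
Path length: 28 steps
Directions: right → right → right → right → down → right → up → right → right → right → right → right → down → right → down → left → down → right → down → down → down → left → down → down → left → down → right → right

Solution:

┌─────────┬───────────┬─┐
│A → → → ↓│↱ → → → → ↓│ │
│ ╶─┬─┐ ╷ ╵ ┌─────┬─┐ ╵ │
│   │ │ │↳ ↑│     │ │↳ ↓│
├─┐ │ │ └───┘ ┌─╴ │ ├─╴ │
│ │ │ │       │   │ │↓ ↲│
│ ╵ │ └─┬───┐ │ ┌─┘ ╵ ╶─┤
│   │   │   │ │ │    ↳ ↓│
│ ┌─┘ ┌─┘ ╷ └─┤ ├─────┐ │
│ │   │   │   │ │     │↓│
│ ╵ ┌─┘ ┌─┴─┐ ╵ │ ┌─┐ │ │
│   │   │   │   │ │ │ │↓│
├─┐ │ ┌─┘ ╷ └─╴ │ │ ├─┘ │
│ │ │ │   │     │ │ │↓ ↲│
│ │ │ │ ┌─┴───┬─┤ │ │ ┌─┤
│ │ │ │ │     │ │ │ │↓│ │
│ ╵ │ │ └─╴ ╷ ╵ │ │ ╵ │ │
│   │ │     │   │ │↓ ↲│ │
│ ╶─┤ └─────┴───┘ │ ╶─┘ │
│   │             │↳ → B│
└───┴─────────────┴─────┘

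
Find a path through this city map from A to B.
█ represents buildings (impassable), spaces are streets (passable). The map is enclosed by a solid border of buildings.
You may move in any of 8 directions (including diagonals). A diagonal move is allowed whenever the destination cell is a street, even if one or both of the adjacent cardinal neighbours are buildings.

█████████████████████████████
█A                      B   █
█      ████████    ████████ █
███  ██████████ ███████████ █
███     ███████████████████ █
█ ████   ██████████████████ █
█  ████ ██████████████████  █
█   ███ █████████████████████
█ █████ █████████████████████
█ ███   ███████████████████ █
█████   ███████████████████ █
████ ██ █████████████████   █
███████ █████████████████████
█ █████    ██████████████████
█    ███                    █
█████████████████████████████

Finding the shortest path from A to B:
Movement: 8-directional
Path length: 23 steps
Directions: right → right → right → right → right → right → right → right → right → right → right → right → right → right → right → right → right → right → right → right → right → right → right

Solution:

█████████████████████████████
█A→→→→→→→→→→→→→→→→→→→→→→B   █
█      ████████    ████████ █
███  ██████████ ███████████ █
███     ███████████████████ █
█ ████   ██████████████████ █
█  ████ ██████████████████  █
█   ███ █████████████████████
█ █████ █████████████████████
█ ███   ███████████████████ █
█████   ███████████████████ █
████ ██ █████████████████   █
███████ █████████████████████
█ █████    ██████████████████
█    ███                    █
█████████████████████████████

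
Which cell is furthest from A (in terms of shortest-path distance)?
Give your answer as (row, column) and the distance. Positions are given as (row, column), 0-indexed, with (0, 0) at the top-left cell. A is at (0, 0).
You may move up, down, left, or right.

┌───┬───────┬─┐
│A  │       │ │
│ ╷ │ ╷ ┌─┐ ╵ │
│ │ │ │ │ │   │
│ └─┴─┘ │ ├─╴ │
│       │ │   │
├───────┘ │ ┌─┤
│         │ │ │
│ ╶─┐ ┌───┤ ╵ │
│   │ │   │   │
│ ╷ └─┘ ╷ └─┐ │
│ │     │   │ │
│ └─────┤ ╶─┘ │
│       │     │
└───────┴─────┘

Computing BFS distances from A to all cells:
Furthest cell: (1, 4)
Distance: 35 steps

Path from A to the furthest cell:

┌───┬───────┬─┐
│A  │  ↱ → ↓│ │
│ ╷ │ ╷ ┌─┐ ╵ │
│↓│ │ │↑│B│↳ ↓│
│ └─┴─┘ │ ├─╴ │
│↳ → → ↑│↑│↓ ↲│
├───────┘ │ ┌─┤
│↱ → → → ↑│↓│ │
│ ╶─┐ ┌───┤ ╵ │
│↑ ↰│ │↓ ↰│↳ ↓│
│ ╷ └─┘ ╷ └─┐ │
│ │↑ ← ↲│↑  │↓│
│ └─────┤ ╶─┘ │
│       │↑ ← ↲│
└───────┴─────┘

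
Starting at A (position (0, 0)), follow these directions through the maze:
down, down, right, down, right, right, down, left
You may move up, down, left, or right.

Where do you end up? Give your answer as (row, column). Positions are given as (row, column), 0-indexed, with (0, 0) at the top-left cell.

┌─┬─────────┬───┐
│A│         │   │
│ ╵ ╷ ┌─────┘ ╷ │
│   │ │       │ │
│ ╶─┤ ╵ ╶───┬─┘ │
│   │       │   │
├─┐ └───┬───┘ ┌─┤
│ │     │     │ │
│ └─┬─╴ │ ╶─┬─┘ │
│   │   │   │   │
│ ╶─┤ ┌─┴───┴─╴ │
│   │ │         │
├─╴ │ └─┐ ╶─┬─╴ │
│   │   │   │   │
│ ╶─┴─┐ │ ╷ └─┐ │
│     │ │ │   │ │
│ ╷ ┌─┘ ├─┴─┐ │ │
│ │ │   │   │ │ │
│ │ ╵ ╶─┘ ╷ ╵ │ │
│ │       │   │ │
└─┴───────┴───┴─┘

Following directions step by step:
Start: (0, 0)
  down: (0, 0) → (1, 0)
  down: (1, 0) → (2, 0)
  right: (2, 0) → (2, 1)
  down: (2, 1) → (3, 1)
  right: (3, 1) → (3, 2)
  right: (3, 2) → (3, 3)
  down: (3, 3) → (4, 3)
  left: (4, 3) → (4, 2)
Final position: (4, 2)

Path taken:

┌─┬─────────┬───┐
│A│         │   │
│ ╵ ╷ ┌─────┘ ╷ │
│↓  │ │       │ │
│ ╶─┤ ╵ ╶───┬─┘ │
│↳ ↓│       │   │
├─┐ └───┬───┘ ┌─┤
│ │↳ → ↓│     │ │
│ └─┬─╴ │ ╶─┬─┘ │
│   │B ↲│   │   │
│ ╶─┤ ┌─┴───┴─╴ │
│   │ │         │
├─╴ │ └─┐ ╶─┬─╴ │
│   │   │   │   │
│ ╶─┴─┐ │ ╷ └─┐ │
│     │ │ │   │ │
│ ╷ ┌─┘ ├─┴─┐ │ │
│ │ │   │   │ │ │
│ │ ╵ ╶─┘ ╷ ╵ │ │
│ │       │   │ │
└─┴───────┴───┴─┘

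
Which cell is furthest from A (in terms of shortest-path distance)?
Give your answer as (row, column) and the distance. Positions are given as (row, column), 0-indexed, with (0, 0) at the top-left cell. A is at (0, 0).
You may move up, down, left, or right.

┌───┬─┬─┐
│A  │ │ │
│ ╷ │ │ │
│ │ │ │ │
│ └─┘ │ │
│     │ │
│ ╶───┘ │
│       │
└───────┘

Computing BFS distances from A to all cells:
Furthest cell: (0, 3)
Distance: 9 steps

Path from A to the furthest cell:

┌───┬─┬─┐
│A  │ │B│
│ ╷ │ │ │
│↓│ │ │↑│
│ └─┘ │ │
│↓    │↑│
│ ╶───┘ │
│↳ → → ↑│
└───────┘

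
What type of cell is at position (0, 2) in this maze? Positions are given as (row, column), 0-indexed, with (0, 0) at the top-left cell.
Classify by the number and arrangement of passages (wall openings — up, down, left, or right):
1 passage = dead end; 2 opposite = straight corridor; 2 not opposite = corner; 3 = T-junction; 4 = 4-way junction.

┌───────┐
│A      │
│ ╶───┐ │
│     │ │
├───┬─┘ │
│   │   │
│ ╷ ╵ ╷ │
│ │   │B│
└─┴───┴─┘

Checking cell at (0, 2):
Number of passages: 2
Cell type: straight corridor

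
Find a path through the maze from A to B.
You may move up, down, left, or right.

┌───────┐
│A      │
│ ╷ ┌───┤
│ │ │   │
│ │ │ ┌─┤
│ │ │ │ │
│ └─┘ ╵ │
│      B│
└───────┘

Finding the shortest path through the maze:
Path length: 6 steps
Directions: down → down → down → right → right → right

Solution:

┌───────┐
│A      │
│ ╷ ┌───┤
│↓│ │   │
│ │ │ ┌─┤
│↓│ │ │ │
│ └─┘ ╵ │
│↳ → → B│
└───────┘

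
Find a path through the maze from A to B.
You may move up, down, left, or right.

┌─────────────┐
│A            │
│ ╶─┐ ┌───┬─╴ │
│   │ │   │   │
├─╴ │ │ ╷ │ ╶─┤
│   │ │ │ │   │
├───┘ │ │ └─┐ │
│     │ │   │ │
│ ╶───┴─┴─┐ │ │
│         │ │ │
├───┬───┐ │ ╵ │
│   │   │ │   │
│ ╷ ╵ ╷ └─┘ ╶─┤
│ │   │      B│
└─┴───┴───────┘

Finding the shortest path through the maze:
Path length: 16 steps
Directions: right → right → right → right → right → right → down → left → down → right → down → down → down → left → down → right

Solution:

┌─────────────┐
│A → → → → → ↓│
│ ╶─┐ ┌───┬─╴ │
│   │ │   │↓ ↲│
├─╴ │ │ ╷ │ ╶─┤
│   │ │ │ │↳ ↓│
├───┘ │ │ └─┐ │
│     │ │   │↓│
│ ╶───┴─┴─┐ │ │
│         │ │↓│
├───┬───┐ │ ╵ │
│   │   │ │↓ ↲│
│ ╷ ╵ ╷ └─┘ ╶─┤
│ │   │    ↳ B│
└─┴───┴───────┘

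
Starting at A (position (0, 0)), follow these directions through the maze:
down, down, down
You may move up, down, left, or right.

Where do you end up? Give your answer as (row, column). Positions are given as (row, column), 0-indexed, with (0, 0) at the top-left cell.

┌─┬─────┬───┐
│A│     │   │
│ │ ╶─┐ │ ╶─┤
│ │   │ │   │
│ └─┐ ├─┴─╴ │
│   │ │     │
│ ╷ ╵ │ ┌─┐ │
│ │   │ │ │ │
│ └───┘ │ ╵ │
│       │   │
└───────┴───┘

Following directions step by step:
Start: (0, 0)
  down: (0, 0) → (1, 0)
  down: (1, 0) → (2, 0)
  down: (2, 0) → (3, 0)
Final position: (3, 0)

Path taken:

┌─┬─────┬───┐
│A│     │   │
│ │ ╶─┐ │ ╶─┤
│↓│   │ │   │
│ └─┐ ├─┴─╴ │
│↓  │ │     │
│ ╷ ╵ │ ┌─┐ │
│B│   │ │ │ │
│ └───┘ │ ╵ │
│       │   │
└───────┴───┘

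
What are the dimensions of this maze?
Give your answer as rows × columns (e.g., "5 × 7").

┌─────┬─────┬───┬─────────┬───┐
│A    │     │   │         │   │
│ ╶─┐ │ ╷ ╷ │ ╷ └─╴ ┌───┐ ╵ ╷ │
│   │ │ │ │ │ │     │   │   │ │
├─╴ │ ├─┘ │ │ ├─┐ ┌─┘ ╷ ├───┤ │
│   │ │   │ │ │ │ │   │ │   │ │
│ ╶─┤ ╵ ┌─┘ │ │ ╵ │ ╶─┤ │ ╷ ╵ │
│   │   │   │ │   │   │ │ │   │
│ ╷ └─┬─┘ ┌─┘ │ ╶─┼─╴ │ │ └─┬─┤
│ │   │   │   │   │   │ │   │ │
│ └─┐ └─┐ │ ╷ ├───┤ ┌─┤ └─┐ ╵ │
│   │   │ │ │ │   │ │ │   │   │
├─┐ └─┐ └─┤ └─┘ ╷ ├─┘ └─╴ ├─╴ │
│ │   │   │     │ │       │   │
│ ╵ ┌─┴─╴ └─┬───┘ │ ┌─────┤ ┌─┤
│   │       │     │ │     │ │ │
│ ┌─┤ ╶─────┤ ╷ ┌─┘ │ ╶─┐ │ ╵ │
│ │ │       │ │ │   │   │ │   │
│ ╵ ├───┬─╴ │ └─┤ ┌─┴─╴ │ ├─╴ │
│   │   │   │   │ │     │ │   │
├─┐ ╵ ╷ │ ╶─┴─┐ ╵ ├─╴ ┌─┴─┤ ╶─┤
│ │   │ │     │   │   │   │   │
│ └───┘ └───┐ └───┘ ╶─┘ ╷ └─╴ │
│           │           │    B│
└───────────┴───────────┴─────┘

Counting the maze dimensions:
Rows (vertical): 12
Columns (horizontal): 15
Dimensions: 12 × 15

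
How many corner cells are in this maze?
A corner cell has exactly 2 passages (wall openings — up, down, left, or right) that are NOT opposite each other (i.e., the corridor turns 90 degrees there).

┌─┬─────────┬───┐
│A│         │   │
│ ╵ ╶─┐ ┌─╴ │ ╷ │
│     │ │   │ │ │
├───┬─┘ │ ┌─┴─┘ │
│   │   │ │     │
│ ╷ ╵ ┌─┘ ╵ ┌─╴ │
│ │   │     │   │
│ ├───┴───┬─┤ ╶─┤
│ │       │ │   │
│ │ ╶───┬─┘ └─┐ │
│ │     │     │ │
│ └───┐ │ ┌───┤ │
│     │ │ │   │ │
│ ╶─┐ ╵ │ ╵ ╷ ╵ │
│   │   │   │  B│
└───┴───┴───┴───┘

Counting corner cells (2 non-opposite passages):
Total corners: 33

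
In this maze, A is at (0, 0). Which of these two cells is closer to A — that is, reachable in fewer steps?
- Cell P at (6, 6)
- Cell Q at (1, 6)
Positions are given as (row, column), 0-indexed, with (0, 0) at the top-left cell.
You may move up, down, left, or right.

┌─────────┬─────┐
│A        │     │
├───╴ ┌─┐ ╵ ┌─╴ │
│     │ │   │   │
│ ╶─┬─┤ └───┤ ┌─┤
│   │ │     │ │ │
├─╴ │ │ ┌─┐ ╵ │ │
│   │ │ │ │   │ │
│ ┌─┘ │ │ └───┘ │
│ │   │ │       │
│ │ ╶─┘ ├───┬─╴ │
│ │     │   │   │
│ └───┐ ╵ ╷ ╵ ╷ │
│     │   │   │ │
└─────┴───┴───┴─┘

Shortest path A → P at (6, 6): 26 steps
Shortest path A → Q at (1, 6): 11 steps

Q is closer (11 steps vs 26 steps).

Path to P:

┌─────────┬─────┐
│A → → → ↓│↱ → ↓│
├───╴ ┌─┐ ╵ ┌─╴ │
│     │ │↳ ↑│↓ ↲│
│ ╶─┬─┤ └───┤ ┌─┤
│   │ │↓ ← ↰│↓│ │
├─╴ │ │ ┌─┐ ╵ │ │
│   │ │↓│ │↑ ↲│ │
│ ┌─┘ │ │ └───┘ │
│ │   │↓│       │
│ │ ╶─┘ ├───┬─╴ │
│ │    ↓│↱ ↓│   │
│ └───┐ ╵ ╷ ╵ ╷ │
│     │↳ ↑│↳ P│ │
└─────┴───┴───┴─┘

Path to Q:

┌─────────┬─────┐
│A → → → ↓│↱ → ↓│
├───╴ ┌─┐ ╵ ┌─╴ │
│     │ │↳ ↑│Q ↲│
│ ╶─┬─┤ └───┤ ┌─┤
│   │ │     │ │ │
├─╴ │ │ ┌─┐ ╵ │ │
│   │ │ │ │   │ │
│ ┌─┘ │ │ └───┘ │
│ │   │ │       │
│ │ ╶─┘ ├───┬─╴ │
│ │     │   │   │
│ └───┐ ╵ ╷ ╵ ╷ │
│     │   │   │ │
└─────┴───┴───┴─┘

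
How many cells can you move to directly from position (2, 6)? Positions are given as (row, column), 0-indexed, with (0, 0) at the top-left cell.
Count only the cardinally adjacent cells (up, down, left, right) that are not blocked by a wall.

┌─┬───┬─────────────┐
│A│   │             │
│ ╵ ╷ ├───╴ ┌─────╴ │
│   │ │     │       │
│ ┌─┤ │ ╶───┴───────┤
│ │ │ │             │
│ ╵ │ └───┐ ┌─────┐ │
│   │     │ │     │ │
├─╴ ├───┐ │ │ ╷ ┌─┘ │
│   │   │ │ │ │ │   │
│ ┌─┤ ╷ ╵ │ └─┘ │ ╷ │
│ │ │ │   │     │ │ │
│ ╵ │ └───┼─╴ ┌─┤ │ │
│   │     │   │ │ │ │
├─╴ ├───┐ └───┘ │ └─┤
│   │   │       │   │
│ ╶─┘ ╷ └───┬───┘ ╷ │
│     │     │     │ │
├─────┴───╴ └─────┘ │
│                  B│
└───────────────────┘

Checking passable neighbors of (2, 6):
Neighbors: (2, 5), (2, 7)
Count: 2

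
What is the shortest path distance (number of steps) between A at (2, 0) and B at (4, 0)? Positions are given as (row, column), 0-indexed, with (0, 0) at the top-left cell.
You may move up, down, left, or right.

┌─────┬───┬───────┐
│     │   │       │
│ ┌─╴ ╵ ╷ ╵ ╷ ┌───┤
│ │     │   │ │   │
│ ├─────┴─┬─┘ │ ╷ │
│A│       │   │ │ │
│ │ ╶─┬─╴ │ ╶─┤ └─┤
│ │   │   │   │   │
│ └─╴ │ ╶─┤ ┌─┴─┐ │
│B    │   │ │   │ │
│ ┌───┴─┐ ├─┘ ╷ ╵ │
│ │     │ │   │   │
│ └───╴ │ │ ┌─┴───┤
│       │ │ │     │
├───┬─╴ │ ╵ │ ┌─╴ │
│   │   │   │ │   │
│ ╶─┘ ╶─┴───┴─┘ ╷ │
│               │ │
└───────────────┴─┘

Finding path from (2, 0) to (4, 0):
Path: (2,0) → (3,0) → (4,0)
Distance: 2 steps

Solution:

┌─────┬───┬───────┐
│     │   │       │
│ ┌─╴ ╵ ╷ ╵ ╷ ┌───┤
│ │     │   │ │   │
│ ├─────┴─┬─┘ │ ╷ │
│A│       │   │ │ │
│ │ ╶─┬─╴ │ ╶─┤ └─┤
│↓│   │   │   │   │
│ └─╴ │ ╶─┤ ┌─┴─┐ │
│B    │   │ │   │ │
│ ┌───┴─┐ ├─┘ ╷ ╵ │
│ │     │ │   │   │
│ └───╴ │ │ ┌─┴───┤
│       │ │ │     │
├───┬─╴ │ ╵ │ ┌─╴ │
│   │   │   │ │   │
│ ╶─┘ ╶─┴───┴─┘ ╷ │
│               │ │
└───────────────┴─┘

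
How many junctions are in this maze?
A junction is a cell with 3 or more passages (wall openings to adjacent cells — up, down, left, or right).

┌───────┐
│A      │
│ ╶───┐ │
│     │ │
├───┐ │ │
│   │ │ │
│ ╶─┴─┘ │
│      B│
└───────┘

Checking each cell for number of passages:

Junctions found (3+ passages):
Total junctions: 0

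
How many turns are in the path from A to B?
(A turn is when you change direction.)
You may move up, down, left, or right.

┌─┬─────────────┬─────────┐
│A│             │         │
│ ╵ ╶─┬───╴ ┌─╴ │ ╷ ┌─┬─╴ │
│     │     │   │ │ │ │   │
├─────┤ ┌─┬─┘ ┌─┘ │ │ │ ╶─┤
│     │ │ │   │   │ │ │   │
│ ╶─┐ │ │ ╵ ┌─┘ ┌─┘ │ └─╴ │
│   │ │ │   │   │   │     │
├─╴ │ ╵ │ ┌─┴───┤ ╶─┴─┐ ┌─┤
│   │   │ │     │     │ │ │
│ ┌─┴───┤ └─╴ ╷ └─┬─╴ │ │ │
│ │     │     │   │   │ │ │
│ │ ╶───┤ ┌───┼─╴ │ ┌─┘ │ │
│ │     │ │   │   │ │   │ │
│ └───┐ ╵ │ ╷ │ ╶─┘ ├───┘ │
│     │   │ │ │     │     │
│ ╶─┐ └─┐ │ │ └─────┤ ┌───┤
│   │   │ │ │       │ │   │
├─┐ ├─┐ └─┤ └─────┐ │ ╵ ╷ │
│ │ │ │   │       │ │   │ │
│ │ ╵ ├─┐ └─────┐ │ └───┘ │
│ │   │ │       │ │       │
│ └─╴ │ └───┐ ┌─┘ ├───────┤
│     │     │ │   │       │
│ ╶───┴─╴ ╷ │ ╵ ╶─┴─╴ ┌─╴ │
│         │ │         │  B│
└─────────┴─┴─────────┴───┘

Directions: down, right, up, right, right, right, right, down, left, left, down, down, down, left, up, up, left, left, down, right, down, left, down, down, down, right, right, down, right, down, right, down, right, right, down, down, right, right, right, right, up, right, right, down
Number of turns: 26

Solution:

┌─┬─────────────┬─────────┐
│A│↱ → → → ↓    │         │
│ ╵ ╶─┬───╴ ┌─╴ │ ╷ ┌─┬─╴ │
│↳ ↑  │↓ ← ↲│   │ │ │ │   │
├─────┤ ┌─┬─┘ ┌─┘ │ │ │ ╶─┤
│↓ ← ↰│↓│ │   │   │ │ │   │
│ ╶─┐ │ │ ╵ ┌─┘ ┌─┘ │ └─╴ │
│↳ ↓│↑│↓│   │   │   │     │
├─╴ │ ╵ │ ┌─┴───┤ ╶─┴─┐ ┌─┤
│↓ ↲│↑ ↲│ │     │     │ │ │
│ ┌─┴───┤ └─╴ ╷ └─┬─╴ │ │ │
│↓│     │     │   │   │ │ │
│ │ ╶───┤ ┌───┼─╴ │ ┌─┘ │ │
│↓│     │ │   │   │ │   │ │
│ └───┐ ╵ │ ╷ │ ╶─┘ ├───┘ │
│↳ → ↓│   │ │ │     │     │
│ ╶─┐ └─┐ │ │ └─────┤ ┌───┤
│   │↳ ↓│ │ │       │ │   │
├─┐ ├─┐ └─┤ └─────┐ │ ╵ ╷ │
│ │ │ │↳ ↓│       │ │   │ │
│ │ ╵ ├─┐ └─────┐ │ └───┘ │
│ │   │ │↳ → ↓  │ │       │
│ └─╴ │ └───┐ ┌─┘ ├───────┤
│     │     │↓│   │  ↱ → ↓│
│ ╶───┴─╴ ╷ │ ╵ ╶─┴─╴ ┌─╴ │
│         │ │↳ → → → ↑│  B│
└─────────┴─┴─────────┴───┘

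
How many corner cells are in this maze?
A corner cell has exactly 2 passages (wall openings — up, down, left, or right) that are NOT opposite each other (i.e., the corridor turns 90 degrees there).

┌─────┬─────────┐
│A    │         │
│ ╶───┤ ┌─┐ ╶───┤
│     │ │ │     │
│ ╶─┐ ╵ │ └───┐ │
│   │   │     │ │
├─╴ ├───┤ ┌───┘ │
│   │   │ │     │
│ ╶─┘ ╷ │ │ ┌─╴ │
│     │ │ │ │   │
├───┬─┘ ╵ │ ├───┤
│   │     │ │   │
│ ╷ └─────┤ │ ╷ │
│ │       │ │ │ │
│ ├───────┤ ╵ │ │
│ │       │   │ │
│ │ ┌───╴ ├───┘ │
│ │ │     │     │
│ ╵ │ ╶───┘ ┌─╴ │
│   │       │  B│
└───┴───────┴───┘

Counting corner cells (2 non-opposite passages):
Total corners: 35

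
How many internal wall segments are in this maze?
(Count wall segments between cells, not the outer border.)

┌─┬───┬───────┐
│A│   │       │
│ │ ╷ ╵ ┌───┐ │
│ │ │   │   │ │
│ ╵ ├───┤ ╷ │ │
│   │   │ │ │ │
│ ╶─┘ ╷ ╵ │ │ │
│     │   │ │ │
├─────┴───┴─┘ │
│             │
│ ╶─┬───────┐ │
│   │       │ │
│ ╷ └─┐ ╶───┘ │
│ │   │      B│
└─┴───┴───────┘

Counting internal wall segments:
Total internal walls: 36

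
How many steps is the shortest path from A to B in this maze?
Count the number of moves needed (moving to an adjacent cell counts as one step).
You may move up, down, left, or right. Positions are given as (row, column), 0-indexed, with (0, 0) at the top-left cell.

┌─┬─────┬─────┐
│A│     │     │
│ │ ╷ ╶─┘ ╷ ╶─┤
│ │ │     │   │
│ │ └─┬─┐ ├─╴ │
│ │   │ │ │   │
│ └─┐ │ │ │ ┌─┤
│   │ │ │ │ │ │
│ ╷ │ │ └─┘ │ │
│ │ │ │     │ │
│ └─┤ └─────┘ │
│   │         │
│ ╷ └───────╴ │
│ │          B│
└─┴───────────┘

Using BFS to find shortest path:
Start: (0, 0), End: (6, 6)
Path found:
(0,0) → (1,0) → (2,0) → (3,0) → (4,0) → (5,0) → (5,1) → (6,1) → (6,2) → (6,3) → (6,4) → (6,5) → (6,6)
Number of steps: 12

Solution:

┌─┬─────┬─────┐
│A│     │     │
│ │ ╷ ╶─┘ ╷ ╶─┤
│↓│ │     │   │
│ │ └─┬─┐ ├─╴ │
│↓│   │ │ │   │
│ └─┐ │ │ │ ┌─┤
│↓  │ │ │ │ │ │
│ ╷ │ │ └─┘ │ │
│↓│ │ │     │ │
│ └─┤ └─────┘ │
│↳ ↓│         │
│ ╷ └───────╴ │
│ │↳ → → → → B│
└─┴───────────┘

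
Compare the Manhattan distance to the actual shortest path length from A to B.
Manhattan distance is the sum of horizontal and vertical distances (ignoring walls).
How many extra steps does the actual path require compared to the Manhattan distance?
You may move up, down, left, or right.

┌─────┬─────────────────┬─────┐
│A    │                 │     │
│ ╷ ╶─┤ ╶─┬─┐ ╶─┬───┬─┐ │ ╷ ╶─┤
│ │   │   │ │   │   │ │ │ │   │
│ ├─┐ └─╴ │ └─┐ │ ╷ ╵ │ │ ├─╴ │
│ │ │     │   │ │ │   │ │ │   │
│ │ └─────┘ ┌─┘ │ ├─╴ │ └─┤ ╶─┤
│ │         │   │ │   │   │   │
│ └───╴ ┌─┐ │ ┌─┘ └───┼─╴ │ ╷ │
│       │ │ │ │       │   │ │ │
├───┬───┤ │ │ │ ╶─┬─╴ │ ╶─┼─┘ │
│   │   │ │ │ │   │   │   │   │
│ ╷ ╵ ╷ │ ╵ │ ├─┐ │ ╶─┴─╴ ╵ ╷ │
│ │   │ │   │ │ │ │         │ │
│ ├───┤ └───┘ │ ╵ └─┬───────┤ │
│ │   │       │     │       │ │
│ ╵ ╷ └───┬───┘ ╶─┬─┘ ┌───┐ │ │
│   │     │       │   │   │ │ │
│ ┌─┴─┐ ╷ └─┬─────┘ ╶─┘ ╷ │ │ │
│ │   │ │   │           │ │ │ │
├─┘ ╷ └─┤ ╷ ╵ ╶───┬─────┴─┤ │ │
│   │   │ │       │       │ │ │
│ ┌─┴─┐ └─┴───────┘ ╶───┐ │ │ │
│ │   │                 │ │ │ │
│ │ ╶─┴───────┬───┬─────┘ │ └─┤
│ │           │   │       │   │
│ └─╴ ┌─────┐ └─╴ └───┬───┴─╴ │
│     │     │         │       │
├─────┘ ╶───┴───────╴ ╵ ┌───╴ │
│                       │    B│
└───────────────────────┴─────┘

Manhattan distance: |14 - 0| + |14 - 0| = 28
Actual path length: 62
Extra steps: 62 - 28 = 34

Solution:

┌─────┬─────────────────┬─────┐
│A ↓  │↱ → → ↓          │     │
│ ╷ ╶─┤ ╶─┬─┐ ╶─┬───┬─┐ │ ╷ ╶─┤
│ │↳ ↓│↑ ↰│ │↳ ↓│   │ │ │ │   │
│ ├─┐ └─╴ │ └─┐ │ ╷ ╵ │ │ ├─╴ │
│ │ │↳ → ↑│   │↓│ │   │ │ │   │
│ │ └─────┘ ┌─┘ │ ├─╴ │ └─┤ ╶─┤
│ │         │↓ ↲│ │   │   │   │
│ └───╴ ┌─┐ │ ┌─┘ └───┼─╴ │ ╷ │
│       │ │ │↓│       │   │ │ │
├───┬───┤ │ │ │ ╶─┬─╴ │ ╶─┼─┘ │
│↓ ↰│↓ ↰│ │ │↓│   │   │   │   │
│ ╷ ╵ ╷ │ ╵ │ ├─┐ │ ╶─┴─╴ ╵ ╷ │
│↓│↑ ↲│↑│   │↓│ │ │         │ │
│ ├───┤ └───┘ │ ╵ └─┬───────┤ │
│↓│↱ ↓│↑ ← ← ↲│     │↱ → → ↓│ │
│ ╵ ╷ └───┬───┘ ╶─┬─┘ ┌───┐ │ │
│↳ ↑│↳ → ↓│       │↱ ↑│   │↓│ │
│ ┌─┴─┐ ╷ └─┬─────┘ ╶─┘ ╷ │ │ │
│ │   │ │↳ ↓│↱ → → ↑    │ │↓│ │
├─┘ ╷ └─┤ ╷ ╵ ╶───┬─────┴─┤ │ │
│   │   │ │↳ ↑    │       │↓│ │
│ ┌─┴─┐ └─┴───────┘ ╶───┐ │ │ │
│ │   │                 │ │↓│ │
│ │ ╶─┴───────┬───┬─────┘ │ └─┤
│ │           │   │       │↳ ↓│
│ └─╴ ┌─────┐ └─╴ └───┬───┴─╴ │
│     │     │         │      ↓│
├─────┘ ╶───┴───────╴ ╵ ┌───╴ │
│                       │    B│
└───────────────────────┴─────┘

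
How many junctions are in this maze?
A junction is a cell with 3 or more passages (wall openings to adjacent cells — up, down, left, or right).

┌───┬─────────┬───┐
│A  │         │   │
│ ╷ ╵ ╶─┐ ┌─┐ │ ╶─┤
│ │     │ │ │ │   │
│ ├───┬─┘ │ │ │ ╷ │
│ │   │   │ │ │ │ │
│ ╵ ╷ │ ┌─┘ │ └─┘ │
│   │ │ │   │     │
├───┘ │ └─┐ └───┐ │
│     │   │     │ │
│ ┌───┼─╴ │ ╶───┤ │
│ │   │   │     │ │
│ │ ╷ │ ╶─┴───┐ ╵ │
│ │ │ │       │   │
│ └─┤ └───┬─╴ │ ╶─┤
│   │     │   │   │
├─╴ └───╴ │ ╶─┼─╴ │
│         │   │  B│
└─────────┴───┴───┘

Checking each cell for number of passages:

Junctions found (3+ passages):
  (0, 4): 3 passages
  (1, 2): 3 passages
  (1, 7): 3 passages
  (3, 5): 3 passages
  (3, 8): 3 passages
  (4, 5): 3 passages
  (6, 7): 3 passages
  (8, 1): 3 passages
Total junctions: 8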